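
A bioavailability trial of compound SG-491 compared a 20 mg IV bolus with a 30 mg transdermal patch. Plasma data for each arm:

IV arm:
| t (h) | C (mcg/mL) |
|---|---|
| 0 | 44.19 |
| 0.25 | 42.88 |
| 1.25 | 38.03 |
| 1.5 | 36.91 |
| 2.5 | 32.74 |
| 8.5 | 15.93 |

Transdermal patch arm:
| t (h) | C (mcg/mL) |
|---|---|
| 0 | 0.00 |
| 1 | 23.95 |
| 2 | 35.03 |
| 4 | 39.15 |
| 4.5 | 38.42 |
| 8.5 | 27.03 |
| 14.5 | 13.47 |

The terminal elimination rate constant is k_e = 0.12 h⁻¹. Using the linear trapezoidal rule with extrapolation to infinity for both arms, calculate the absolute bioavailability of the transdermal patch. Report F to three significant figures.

F = 0.890

Trapezoidal AUC_0→8.5 (IV):
  [0→0.25]: (44.19+42.88)/2 × 0.25 = 10.88375
  [0.25→1.25]: (42.88+38.03)/2 × 1 = 40.455
  [1.25→1.5]: (38.03+36.91)/2 × 0.25 = 9.3675
  [1.5→2.5]: (36.91+32.74)/2 × 1 = 34.825
  [2.5→8.5]: (32.74+15.93)/2 × 6 = 146.01
  Sum = 241.54125 mcg/mL·h
IV tail: 15.93/0.12 = 132.750; AUC_iv,0→∞ = 241.54125 + 132.750 = 374.29125 mcg/mL·h
Trapezoidal AUC_0→14.5 (transdermal patch):
  [0→1]: (0.00+23.95)/2 × 1 = 11.975
  [1→2]: (23.95+35.03)/2 × 1 = 29.49
  [2→4]: (35.03+39.15)/2 × 2 = 74.18
  [4→4.5]: (39.15+38.42)/2 × 0.5 = 19.3925
  [4.5→8.5]: (38.42+27.03)/2 × 4 = 130.9
  [8.5→14.5]: (27.03+13.47)/2 × 6 = 121.5
  Sum = 387.4375 mcg/mL·h
transdermal patch tail: 13.47/0.12 = 112.250; AUC_ev,0→∞ = 387.4375 + 112.250 = 499.6875 mcg/mL·h
F = (AUC_ev/D_ev)/(AUC_iv/D_iv) = (499.6875/30)/(374.29125/20) = 16.65625/18.7146 = 0.8900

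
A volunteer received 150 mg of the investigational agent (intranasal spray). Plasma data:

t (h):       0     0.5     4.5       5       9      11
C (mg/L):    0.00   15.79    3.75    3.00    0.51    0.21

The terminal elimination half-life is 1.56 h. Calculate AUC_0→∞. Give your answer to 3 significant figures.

Trapezoidal AUC_0→11:
  [0→0.5]: (0.00+15.79)/2 × 0.5 = 3.9475
  [0.5→4.5]: (15.79+3.75)/2 × 4 = 39.08
  [4.5→5]: (3.75+3.00)/2 × 0.5 = 1.6875
  [5→9]: (3.00+0.51)/2 × 4 = 7.02
  [9→11]: (0.51+0.21)/2 × 2 = 0.72
  Sum = 52.455 mg/L·h
k_e = ln2 / t½ = 0.693147 / 1.56 = 0.4443 h^-1
Extrapolated tail: C_last / k_e = 0.21 / 0.4443 = 0.473
AUC_0→∞ = 52.455 + 0.473 = 52.928 mg/L·h

AUC = 52.9 mg/L·h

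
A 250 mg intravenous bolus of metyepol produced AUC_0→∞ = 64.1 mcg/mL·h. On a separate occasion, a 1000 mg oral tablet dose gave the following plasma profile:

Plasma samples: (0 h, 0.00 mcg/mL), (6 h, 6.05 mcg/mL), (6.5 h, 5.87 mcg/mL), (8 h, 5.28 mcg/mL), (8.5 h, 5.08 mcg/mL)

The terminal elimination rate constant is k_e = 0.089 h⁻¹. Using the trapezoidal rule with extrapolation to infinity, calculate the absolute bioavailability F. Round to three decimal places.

F = 0.348

Trapezoidal AUC_0→8.5 (oral tablet):
  [0→6]: (0.00+6.05)/2 × 6 = 18.15
  [6→6.5]: (6.05+5.87)/2 × 0.5 = 2.98
  [6.5→8]: (5.87+5.28)/2 × 1.5 = 8.3625
  [8→8.5]: (5.28+5.08)/2 × 0.5 = 2.59
  Sum = 32.0825 mcg/mL·h
Tail: C_last/k_e = 5.08/0.089 = 57.079
AUC_0→∞ (oral tablet) = 32.0825 + 57.079 = 89.1615 mcg/mL·h
F = (AUC_ev/D_ev)/(AUC_iv/D_iv) = (89.1615/1000)/(64.1/250) = 0.0891615/0.2564 = 0.3477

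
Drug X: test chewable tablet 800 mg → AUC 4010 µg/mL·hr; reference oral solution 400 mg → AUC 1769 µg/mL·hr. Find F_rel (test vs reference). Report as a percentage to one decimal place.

F_rel = 113.3%

F_rel = (AUC_test/D_test) / (AUC_ref/D_ref)
      = (4010/800) / (1769/400)
      = 5.0125 / 4.4225 = 1.1334 = 113.34%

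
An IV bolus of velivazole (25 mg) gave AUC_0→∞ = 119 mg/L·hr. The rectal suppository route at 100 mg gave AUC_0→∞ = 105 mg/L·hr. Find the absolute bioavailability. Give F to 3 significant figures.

F = 0.221

F = (AUC_ev / D_ev) / (AUC_iv / D_iv)
  = (105/100) / (119/25)
  = 1.05 / 4.76 = 0.2206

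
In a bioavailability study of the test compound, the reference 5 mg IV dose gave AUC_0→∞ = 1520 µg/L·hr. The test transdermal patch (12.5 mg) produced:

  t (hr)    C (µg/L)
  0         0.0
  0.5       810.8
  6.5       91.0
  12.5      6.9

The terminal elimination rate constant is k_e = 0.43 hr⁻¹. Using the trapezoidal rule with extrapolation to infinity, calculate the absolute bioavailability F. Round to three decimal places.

F = 0.847

Trapezoidal AUC_0→12.5 (transdermal patch):
  [0→0.5]: (0.0+810.8)/2 × 0.5 = 202.7
  [0.5→6.5]: (810.8+91.0)/2 × 6 = 2705.4
  [6.5→12.5]: (91.0+6.9)/2 × 6 = 293.7
  Sum = 3201.8 µg/L·hr
Tail: C_last/k_e = 6.9/0.43 = 16.047
AUC_0→∞ (transdermal patch) = 3201.8 + 16.047 = 3217.847 µg/L·hr
F = (AUC_ev/D_ev)/(AUC_iv/D_iv) = (3217.847/12.5)/(1520/5) = 257.42776/304 = 0.8468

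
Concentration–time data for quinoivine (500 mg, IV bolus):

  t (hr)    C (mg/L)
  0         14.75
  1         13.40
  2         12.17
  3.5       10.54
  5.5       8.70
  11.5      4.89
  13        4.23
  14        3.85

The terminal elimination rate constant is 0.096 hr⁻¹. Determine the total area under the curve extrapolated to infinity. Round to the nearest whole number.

AUC = 155 mg/L·hr

Trapezoidal AUC_0→14:
  [0→1]: (14.75+13.40)/2 × 1 = 14.075
  [1→2]: (13.40+12.17)/2 × 1 = 12.785
  [2→3.5]: (12.17+10.54)/2 × 1.5 = 17.0325
  [3.5→5.5]: (10.54+8.70)/2 × 2 = 19.24
  [5.5→11.5]: (8.70+4.89)/2 × 6 = 40.77
  [11.5→13]: (4.89+4.23)/2 × 1.5 = 6.84
  [13→14]: (4.23+3.85)/2 × 1 = 4.04
  Sum = 114.7825 mg/L·hr
Extrapolated tail: C_last / k_e = 3.85 / 0.096 = 40.104
AUC_0→∞ = 114.7825 + 40.104 = 154.8865 mg/L·hr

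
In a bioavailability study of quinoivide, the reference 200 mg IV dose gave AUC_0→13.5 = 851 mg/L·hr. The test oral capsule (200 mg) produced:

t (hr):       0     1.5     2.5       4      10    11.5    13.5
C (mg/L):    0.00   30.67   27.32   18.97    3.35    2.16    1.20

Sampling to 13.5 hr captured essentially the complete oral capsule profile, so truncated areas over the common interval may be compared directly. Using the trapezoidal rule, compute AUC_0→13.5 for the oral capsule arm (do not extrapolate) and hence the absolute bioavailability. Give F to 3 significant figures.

Trapezoidal AUC_0→13.5 (oral capsule):
  [0→1.5]: (0.00+30.67)/2 × 1.5 = 23.0025
  [1.5→2.5]: (30.67+27.32)/2 × 1 = 28.995
  [2.5→4]: (27.32+18.97)/2 × 1.5 = 34.7175
  [4→10]: (18.97+3.35)/2 × 6 = 66.96
  [10→11.5]: (3.35+2.16)/2 × 1.5 = 4.1325
  [11.5→13.5]: (2.16+1.20)/2 × 2 = 3.36
  Sum = 161.1675 mg/L·hr
F = (AUC_ev/D_ev)/(AUC_iv/D_iv) = (161.1675/200)/(851/200) = 0.8058375/4.255 = 0.1894

F = 0.189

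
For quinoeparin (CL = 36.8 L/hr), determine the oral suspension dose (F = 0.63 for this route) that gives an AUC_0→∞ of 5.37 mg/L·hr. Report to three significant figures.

Dose = 314 mg

Dose = CL × AUC_0→∞ / F
     = 36.8 × 5.37 / 0.63 = 313.676 mg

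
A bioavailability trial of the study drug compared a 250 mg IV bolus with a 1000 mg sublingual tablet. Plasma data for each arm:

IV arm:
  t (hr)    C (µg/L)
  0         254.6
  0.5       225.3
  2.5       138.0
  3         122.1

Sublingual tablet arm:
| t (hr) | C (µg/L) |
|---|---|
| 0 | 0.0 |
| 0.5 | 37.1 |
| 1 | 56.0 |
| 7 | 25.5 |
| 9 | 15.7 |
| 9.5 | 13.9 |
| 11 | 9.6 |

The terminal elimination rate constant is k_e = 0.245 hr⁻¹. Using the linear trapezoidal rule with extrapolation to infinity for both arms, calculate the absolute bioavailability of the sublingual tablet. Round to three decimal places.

Trapezoidal AUC_0→3 (IV):
  [0→0.5]: (254.6+225.3)/2 × 0.5 = 119.975
  [0.5→2.5]: (225.3+138.0)/2 × 2 = 363.3
  [2.5→3]: (138.0+122.1)/2 × 0.5 = 65.025
  Sum = 548.3 µg/L·hr
IV tail: 122.1/0.245 = 498.367; AUC_iv,0→∞ = 548.3 + 498.367 = 1046.667 µg/L·hr
Trapezoidal AUC_0→11 (sublingual tablet):
  [0→0.5]: (0.0+37.1)/2 × 0.5 = 9.275
  [0.5→1]: (37.1+56.0)/2 × 0.5 = 23.275
  [1→7]: (56.0+25.5)/2 × 6 = 244.5
  [7→9]: (25.5+15.7)/2 × 2 = 41.2
  [9→9.5]: (15.7+13.9)/2 × 0.5 = 7.4
  [9.5→11]: (13.9+9.6)/2 × 1.5 = 17.625
  Sum = 343.275 µg/L·hr
sublingual tablet tail: 9.6/0.245 = 39.184; AUC_ev,0→∞ = 343.275 + 39.184 = 382.459 µg/L·hr
F = (AUC_ev/D_ev)/(AUC_iv/D_iv) = (382.459/1000)/(1046.667/250) = 0.382459/4.186668 = 0.0914

F = 0.091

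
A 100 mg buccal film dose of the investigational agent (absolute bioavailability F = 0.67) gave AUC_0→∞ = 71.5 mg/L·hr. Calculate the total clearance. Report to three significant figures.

CL = F × Dose / AUC_0→∞
   = 0.67 × 100 / 71.5 = 0.937063 L/hr

CL = 0.937 L/hr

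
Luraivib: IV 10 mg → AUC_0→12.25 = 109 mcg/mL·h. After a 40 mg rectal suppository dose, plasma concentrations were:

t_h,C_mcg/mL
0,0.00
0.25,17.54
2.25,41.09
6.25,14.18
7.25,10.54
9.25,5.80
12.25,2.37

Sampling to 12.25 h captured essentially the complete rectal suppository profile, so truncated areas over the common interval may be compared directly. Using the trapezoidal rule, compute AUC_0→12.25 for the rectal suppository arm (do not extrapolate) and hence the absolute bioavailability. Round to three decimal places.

Trapezoidal AUC_0→12.25 (rectal suppository):
  [0→0.25]: (0.00+17.54)/2 × 0.25 = 2.1925
  [0.25→2.25]: (17.54+41.09)/2 × 2 = 58.63
  [2.25→6.25]: (41.09+14.18)/2 × 4 = 110.54
  [6.25→7.25]: (14.18+10.54)/2 × 1 = 12.36
  [7.25→9.25]: (10.54+5.80)/2 × 2 = 16.34
  [9.25→12.25]: (5.80+2.37)/2 × 3 = 12.255
  Sum = 212.3175 mcg/mL·h
F = (AUC_ev/D_ev)/(AUC_iv/D_iv) = (212.3175/40)/(109/10) = 5.3079375/10.9 = 0.4870

F = 0.487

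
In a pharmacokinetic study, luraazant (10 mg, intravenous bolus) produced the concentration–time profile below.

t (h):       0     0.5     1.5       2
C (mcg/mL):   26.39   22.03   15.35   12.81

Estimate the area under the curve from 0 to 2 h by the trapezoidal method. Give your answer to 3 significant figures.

Trapezoidal AUC_0→2:
  [0→0.5]: (26.39+22.03)/2 × 0.5 = 12.105
  [0.5→1.5]: (22.03+15.35)/2 × 1 = 18.69
  [1.5→2]: (15.35+12.81)/2 × 0.5 = 7.04
  Sum = 37.835 mcg/mL·h

AUC = 37.8 mcg/mL·h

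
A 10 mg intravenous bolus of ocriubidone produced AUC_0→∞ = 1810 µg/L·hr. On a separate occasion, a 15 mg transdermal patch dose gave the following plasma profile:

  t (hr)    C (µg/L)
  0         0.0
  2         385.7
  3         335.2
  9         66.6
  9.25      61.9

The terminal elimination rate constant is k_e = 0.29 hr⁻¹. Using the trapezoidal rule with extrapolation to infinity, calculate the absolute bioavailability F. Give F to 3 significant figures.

Trapezoidal AUC_0→9.25 (transdermal patch):
  [0→2]: (0.0+385.7)/2 × 2 = 385.7
  [2→3]: (385.7+335.2)/2 × 1 = 360.45
  [3→9]: (335.2+66.6)/2 × 6 = 1205.4
  [9→9.25]: (66.6+61.9)/2 × 0.25 = 16.0625
  Sum = 1967.6125 µg/L·hr
Tail: C_last/k_e = 61.9/0.29 = 213.448
AUC_0→∞ (transdermal patch) = 1967.6125 + 213.448 = 2181.0605 µg/L·hr
F = (AUC_ev/D_ev)/(AUC_iv/D_iv) = (2181.0605/15)/(1810/10) = 145.404/181 = 0.8033

F = 0.803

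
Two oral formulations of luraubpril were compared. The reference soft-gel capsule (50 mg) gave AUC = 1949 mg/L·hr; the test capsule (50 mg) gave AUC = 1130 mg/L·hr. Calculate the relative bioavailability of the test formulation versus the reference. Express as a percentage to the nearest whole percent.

F_rel = (AUC_test/D_test) / (AUC_ref/D_ref)
      = (1130/50) / (1949/50)
      = 22.6 / 38.98 = 0.5798 = 57.98%

F_rel = 58%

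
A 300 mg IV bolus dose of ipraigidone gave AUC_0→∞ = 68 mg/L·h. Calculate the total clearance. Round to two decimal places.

CL = Dose_iv / AUC_0→∞
   = 300 / 68 = 4.41176 L/h

CL = 4.41 L/h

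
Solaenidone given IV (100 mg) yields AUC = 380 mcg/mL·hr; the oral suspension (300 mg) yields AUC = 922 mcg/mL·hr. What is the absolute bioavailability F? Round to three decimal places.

F = (AUC_ev / D_ev) / (AUC_iv / D_iv)
  = (922/300) / (380/100)
  = 3.07333 / 3.8 = 0.8088

F = 0.809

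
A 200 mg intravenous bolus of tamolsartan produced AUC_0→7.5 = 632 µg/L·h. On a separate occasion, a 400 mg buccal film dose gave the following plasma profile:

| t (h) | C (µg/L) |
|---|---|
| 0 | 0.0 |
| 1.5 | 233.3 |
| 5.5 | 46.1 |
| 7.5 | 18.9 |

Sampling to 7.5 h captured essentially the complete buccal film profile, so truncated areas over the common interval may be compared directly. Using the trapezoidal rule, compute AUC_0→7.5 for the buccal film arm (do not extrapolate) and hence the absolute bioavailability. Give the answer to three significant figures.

Trapezoidal AUC_0→7.5 (buccal film):
  [0→1.5]: (0.0+233.3)/2 × 1.5 = 174.975
  [1.5→5.5]: (233.3+46.1)/2 × 4 = 558.8
  [5.5→7.5]: (46.1+18.9)/2 × 2 = 65.0
  Sum = 798.775 µg/L·h
F = (AUC_ev/D_ev)/(AUC_iv/D_iv) = (798.775/400)/(632/200) = 1.9969375/3.16 = 0.6319

F = 0.632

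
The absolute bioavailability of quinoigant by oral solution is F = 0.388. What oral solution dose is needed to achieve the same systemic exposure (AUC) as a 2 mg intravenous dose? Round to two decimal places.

For equal systemic exposure: F × D_ev = D_iv
D_ev = D_iv / F = 2 / 0.388 = 5.15464 mg

D_oral = 5.15 mg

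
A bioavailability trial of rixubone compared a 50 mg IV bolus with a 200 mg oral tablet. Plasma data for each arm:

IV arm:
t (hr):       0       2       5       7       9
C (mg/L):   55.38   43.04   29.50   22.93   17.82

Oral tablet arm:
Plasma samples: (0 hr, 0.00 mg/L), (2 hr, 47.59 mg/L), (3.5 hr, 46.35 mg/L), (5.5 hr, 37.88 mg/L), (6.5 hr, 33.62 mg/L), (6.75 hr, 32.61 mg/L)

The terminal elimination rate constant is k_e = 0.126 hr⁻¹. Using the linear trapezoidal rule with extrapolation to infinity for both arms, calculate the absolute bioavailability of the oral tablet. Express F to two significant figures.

Trapezoidal AUC_0→9 (IV):
  [0→2]: (55.38+43.04)/2 × 2 = 98.42
  [2→5]: (43.04+29.50)/2 × 3 = 108.81
  [5→7]: (29.50+22.93)/2 × 2 = 52.43
  [7→9]: (22.93+17.82)/2 × 2 = 40.75
  Sum = 300.41 mg/L·hr
IV tail: 17.82/0.126 = 141.429; AUC_iv,0→∞ = 300.41 + 141.429 = 441.839 mg/L·hr
Trapezoidal AUC_0→6.75 (oral tablet):
  [0→2]: (0.00+47.59)/2 × 2 = 47.59
  [2→3.5]: (47.59+46.35)/2 × 1.5 = 70.455
  [3.5→5.5]: (46.35+37.88)/2 × 2 = 84.23
  [5.5→6.5]: (37.88+33.62)/2 × 1 = 35.75
  [6.5→6.75]: (33.62+32.61)/2 × 0.25 = 8.27875
  Sum = 246.30375 mg/L·hr
oral tablet tail: 32.61/0.126 = 258.810; AUC_ev,0→∞ = 246.30375 + 258.810 = 505.11375 mg/L·hr
F = (AUC_ev/D_ev)/(AUC_iv/D_iv) = (505.11375/200)/(441.839/50) = 2.52557/8.83678 = 0.2858

F = 0.29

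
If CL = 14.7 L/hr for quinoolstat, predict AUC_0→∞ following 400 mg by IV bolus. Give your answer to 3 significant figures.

AUC = 27.2 mg/L·hr

AUC_0→∞ = Dose_iv / CL
        = 400 / 14.7 = 27.2109 mg/L·hr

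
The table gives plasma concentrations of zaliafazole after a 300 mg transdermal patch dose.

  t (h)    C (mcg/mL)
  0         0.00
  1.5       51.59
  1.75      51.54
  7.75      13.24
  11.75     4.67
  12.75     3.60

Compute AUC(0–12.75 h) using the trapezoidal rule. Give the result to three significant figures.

Trapezoidal AUC_0→12.75:
  [0→1.5]: (0.00+51.59)/2 × 1.5 = 38.6925
  [1.5→1.75]: (51.59+51.54)/2 × 0.25 = 12.89125
  [1.75→7.75]: (51.54+13.24)/2 × 6 = 194.34
  [7.75→11.75]: (13.24+4.67)/2 × 4 = 35.82
  [11.75→12.75]: (4.67+3.60)/2 × 1 = 4.135
  Sum = 285.87875 mcg/mL·h

AUC = 286 mcg/mL·h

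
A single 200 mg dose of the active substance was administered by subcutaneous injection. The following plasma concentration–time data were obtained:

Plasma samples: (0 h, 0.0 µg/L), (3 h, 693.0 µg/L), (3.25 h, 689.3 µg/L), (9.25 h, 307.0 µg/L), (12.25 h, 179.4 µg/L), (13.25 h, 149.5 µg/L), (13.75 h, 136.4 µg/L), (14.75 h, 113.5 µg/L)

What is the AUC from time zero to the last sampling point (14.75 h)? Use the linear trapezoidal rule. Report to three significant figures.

AUC = 5290 µg/L·h

Trapezoidal AUC_0→14.75:
  [0→3]: (0.0+693.0)/2 × 3 = 1039.5
  [3→3.25]: (693.0+689.3)/2 × 0.25 = 172.7875
  [3.25→9.25]: (689.3+307.0)/2 × 6 = 2988.9
  [9.25→12.25]: (307.0+179.4)/2 × 3 = 729.6
  [12.25→13.25]: (179.4+149.5)/2 × 1 = 164.45
  [13.25→13.75]: (149.5+136.4)/2 × 0.5 = 71.475
  [13.75→14.75]: (136.4+113.5)/2 × 1 = 124.95
  Sum = 5291.6625 µg/L·h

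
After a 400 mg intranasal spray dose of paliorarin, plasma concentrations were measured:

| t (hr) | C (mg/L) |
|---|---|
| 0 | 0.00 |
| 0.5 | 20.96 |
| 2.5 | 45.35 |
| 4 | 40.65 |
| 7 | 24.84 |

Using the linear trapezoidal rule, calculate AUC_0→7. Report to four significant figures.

Trapezoidal AUC_0→7:
  [0→0.5]: (0.00+20.96)/2 × 0.5 = 5.24
  [0.5→2.5]: (20.96+45.35)/2 × 2 = 66.31
  [2.5→4]: (45.35+40.65)/2 × 1.5 = 64.5
  [4→7]: (40.65+24.84)/2 × 3 = 98.235
  Sum = 234.285 mg/L·hr

AUC = 234.3 mg/L·hr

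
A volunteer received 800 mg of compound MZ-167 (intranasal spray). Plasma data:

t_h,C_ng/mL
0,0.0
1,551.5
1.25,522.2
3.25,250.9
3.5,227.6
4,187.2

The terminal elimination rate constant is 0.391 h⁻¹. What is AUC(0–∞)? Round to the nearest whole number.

AUC = 1825 ng/mL·h

Trapezoidal AUC_0→4:
  [0→1]: (0.0+551.5)/2 × 1 = 275.75
  [1→1.25]: (551.5+522.2)/2 × 0.25 = 134.2125
  [1.25→3.25]: (522.2+250.9)/2 × 2 = 773.1
  [3.25→3.5]: (250.9+227.6)/2 × 0.25 = 59.8125
  [3.5→4]: (227.6+187.2)/2 × 0.5 = 103.7
  Sum = 1346.575 ng/mL·h
Extrapolated tail: C_last / k_e = 187.2 / 0.391 = 478.772
AUC_0→∞ = 1346.575 + 478.772 = 1825.347 ng/mL·h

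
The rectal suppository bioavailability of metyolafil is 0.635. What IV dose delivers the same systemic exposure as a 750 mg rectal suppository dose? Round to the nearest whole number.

D_iv = 476 mg

Systemic exposure from an extravascular dose = F × D_ev, so the equivalent IV dose is F × D_ev.
D_iv = F × D_ev = 0.635 × 750 = 476.25 mg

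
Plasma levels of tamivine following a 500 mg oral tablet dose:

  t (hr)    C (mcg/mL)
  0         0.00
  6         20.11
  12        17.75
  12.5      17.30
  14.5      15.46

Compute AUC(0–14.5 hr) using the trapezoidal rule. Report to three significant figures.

Trapezoidal AUC_0→14.5:
  [0→6]: (0.00+20.11)/2 × 6 = 60.33
  [6→12]: (20.11+17.75)/2 × 6 = 113.58
  [12→12.5]: (17.75+17.30)/2 × 0.5 = 8.7625
  [12.5→14.5]: (17.30+15.46)/2 × 2 = 32.76
  Sum = 215.4325 mcg/mL·hr

AUC = 215 mcg/mL·hr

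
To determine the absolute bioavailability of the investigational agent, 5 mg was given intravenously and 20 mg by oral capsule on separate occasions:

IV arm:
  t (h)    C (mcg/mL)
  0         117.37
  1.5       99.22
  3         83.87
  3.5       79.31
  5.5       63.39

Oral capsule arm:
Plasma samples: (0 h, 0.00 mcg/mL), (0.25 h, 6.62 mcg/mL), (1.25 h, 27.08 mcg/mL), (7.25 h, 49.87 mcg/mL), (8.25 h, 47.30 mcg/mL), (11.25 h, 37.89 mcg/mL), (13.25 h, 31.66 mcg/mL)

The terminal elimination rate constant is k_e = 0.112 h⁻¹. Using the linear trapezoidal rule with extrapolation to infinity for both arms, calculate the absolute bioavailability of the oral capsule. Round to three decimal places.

F = 0.185

Trapezoidal AUC_0→5.5 (IV):
  [0→1.5]: (117.37+99.22)/2 × 1.5 = 162.4425
  [1.5→3]: (99.22+83.87)/2 × 1.5 = 137.3175
  [3→3.5]: (83.87+79.31)/2 × 0.5 = 40.795
  [3.5→5.5]: (79.31+63.39)/2 × 2 = 142.7
  Sum = 483.255 mcg/mL·h
IV tail: 63.39/0.112 = 565.982; AUC_iv,0→∞ = 483.255 + 565.982 = 1049.237 mcg/mL·h
Trapezoidal AUC_0→13.25 (oral capsule):
  [0→0.25]: (0.00+6.62)/2 × 0.25 = 0.8275
  [0.25→1.25]: (6.62+27.08)/2 × 1 = 16.85
  [1.25→7.25]: (27.08+49.87)/2 × 6 = 230.85
  [7.25→8.25]: (49.87+47.30)/2 × 1 = 48.585
  [8.25→11.25]: (47.30+37.89)/2 × 3 = 127.785
  [11.25→13.25]: (37.89+31.66)/2 × 2 = 69.55
  Sum = 494.4475 mcg/mL·h
oral capsule tail: 31.66/0.112 = 282.679; AUC_ev,0→∞ = 494.4475 + 282.679 = 777.1265 mcg/mL·h
F = (AUC_ev/D_ev)/(AUC_iv/D_iv) = (777.1265/20)/(1049.237/5) = 38.856325/209.8474 = 0.1852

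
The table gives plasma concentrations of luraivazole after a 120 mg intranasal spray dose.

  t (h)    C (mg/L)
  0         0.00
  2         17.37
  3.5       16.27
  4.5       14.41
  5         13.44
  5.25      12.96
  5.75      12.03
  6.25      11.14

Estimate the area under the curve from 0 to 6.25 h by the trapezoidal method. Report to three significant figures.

Trapezoidal AUC_0→6.25:
  [0→2]: (0.00+17.37)/2 × 2 = 17.37
  [2→3.5]: (17.37+16.27)/2 × 1.5 = 25.23
  [3.5→4.5]: (16.27+14.41)/2 × 1 = 15.34
  [4.5→5]: (14.41+13.44)/2 × 0.5 = 6.9625
  [5→5.25]: (13.44+12.96)/2 × 0.25 = 3.3
  [5.25→5.75]: (12.96+12.03)/2 × 0.5 = 6.2475
  [5.75→6.25]: (12.03+11.14)/2 × 0.5 = 5.7925
  Sum = 80.2425 mg/L·h

AUC = 80.2 mg/L·h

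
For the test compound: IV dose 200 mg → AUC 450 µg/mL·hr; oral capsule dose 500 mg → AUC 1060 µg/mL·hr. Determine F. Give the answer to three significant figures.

F = 0.942

F = (AUC_ev / D_ev) / (AUC_iv / D_iv)
  = (1060/500) / (450/200)
  = 2.12 / 2.25 = 0.9422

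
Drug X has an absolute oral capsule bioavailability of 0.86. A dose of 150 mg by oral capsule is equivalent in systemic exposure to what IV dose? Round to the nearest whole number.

D_iv = 129 mg

Systemic exposure from an extravascular dose = F × D_ev, so the equivalent IV dose is F × D_ev.
D_iv = F × D_ev = 0.86 × 150 = 129 mg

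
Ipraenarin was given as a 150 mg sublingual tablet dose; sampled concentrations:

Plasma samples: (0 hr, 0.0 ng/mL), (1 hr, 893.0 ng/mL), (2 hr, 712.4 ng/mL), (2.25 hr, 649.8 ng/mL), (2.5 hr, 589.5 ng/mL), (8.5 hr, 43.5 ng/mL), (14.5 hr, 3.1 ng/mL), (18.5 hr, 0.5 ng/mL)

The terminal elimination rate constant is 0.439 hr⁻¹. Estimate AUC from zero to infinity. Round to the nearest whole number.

Trapezoidal AUC_0→18.5:
  [0→1]: (0.0+893.0)/2 × 1 = 446.5
  [1→2]: (893.0+712.4)/2 × 1 = 802.7
  [2→2.25]: (712.4+649.8)/2 × 0.25 = 170.275
  [2.25→2.5]: (649.8+589.5)/2 × 0.25 = 154.9125
  [2.5→8.5]: (589.5+43.5)/2 × 6 = 1899.0
  [8.5→14.5]: (43.5+3.1)/2 × 6 = 139.8
  [14.5→18.5]: (3.1+0.5)/2 × 4 = 7.2
  Sum = 3620.3875 ng/mL·hr
Extrapolated tail: C_last / k_e = 0.5 / 0.439 = 1.139
AUC_0→∞ = 3620.3875 + 1.139 = 3621.5265 ng/mL·hr

AUC = 3622 ng/mL·hr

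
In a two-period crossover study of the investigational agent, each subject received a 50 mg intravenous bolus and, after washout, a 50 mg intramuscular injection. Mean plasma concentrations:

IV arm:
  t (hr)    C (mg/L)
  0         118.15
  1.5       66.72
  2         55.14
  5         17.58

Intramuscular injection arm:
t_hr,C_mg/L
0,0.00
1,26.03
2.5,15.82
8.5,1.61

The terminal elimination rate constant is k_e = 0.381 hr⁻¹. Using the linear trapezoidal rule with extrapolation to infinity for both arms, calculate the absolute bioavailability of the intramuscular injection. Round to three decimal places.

Trapezoidal AUC_0→5 (IV):
  [0→1.5]: (118.15+66.72)/2 × 1.5 = 138.6525
  [1.5→2]: (66.72+55.14)/2 × 0.5 = 30.465
  [2→5]: (55.14+17.58)/2 × 3 = 109.08
  Sum = 278.1975 mg/L·hr
IV tail: 17.58/0.381 = 46.142; AUC_iv,0→∞ = 278.1975 + 46.142 = 324.3395 mg/L·hr
Trapezoidal AUC_0→8.5 (intramuscular injection):
  [0→1]: (0.00+26.03)/2 × 1 = 13.015
  [1→2.5]: (26.03+15.82)/2 × 1.5 = 31.3875
  [2.5→8.5]: (15.82+1.61)/2 × 6 = 52.29
  Sum = 96.6925 mg/L·hr
intramuscular injection tail: 1.61/0.381 = 4.226; AUC_ev,0→∞ = 96.6925 + 4.226 = 100.9185 mg/L·hr
F = (AUC_ev/D_ev)/(AUC_iv/D_iv) = (100.9185/50)/(324.3395/50) = 2.01837/6.48679 = 0.3112

F = 0.311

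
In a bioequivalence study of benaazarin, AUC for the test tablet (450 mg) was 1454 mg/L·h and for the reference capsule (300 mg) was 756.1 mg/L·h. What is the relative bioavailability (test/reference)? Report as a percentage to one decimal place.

F_rel = (AUC_test/D_test) / (AUC_ref/D_ref)
      = (1454/450) / (756.1/300)
      = 3.23111 / 2.52033 = 1.2820 = 128.20%

F_rel = 128.2%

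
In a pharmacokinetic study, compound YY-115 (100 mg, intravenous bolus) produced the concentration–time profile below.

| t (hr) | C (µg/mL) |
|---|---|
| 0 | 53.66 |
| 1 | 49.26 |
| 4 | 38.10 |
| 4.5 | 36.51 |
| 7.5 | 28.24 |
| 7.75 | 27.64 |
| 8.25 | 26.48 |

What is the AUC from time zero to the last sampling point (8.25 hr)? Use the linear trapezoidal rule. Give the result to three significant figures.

Trapezoidal AUC_0→8.25:
  [0→1]: (53.66+49.26)/2 × 1 = 51.46
  [1→4]: (49.26+38.10)/2 × 3 = 131.04
  [4→4.5]: (38.10+36.51)/2 × 0.5 = 18.6525
  [4.5→7.5]: (36.51+28.24)/2 × 3 = 97.125
  [7.5→7.75]: (28.24+27.64)/2 × 0.25 = 6.985
  [7.75→8.25]: (27.64+26.48)/2 × 0.5 = 13.53
  Sum = 318.7925 µg/mL·hr

AUC = 319 µg/mL·hr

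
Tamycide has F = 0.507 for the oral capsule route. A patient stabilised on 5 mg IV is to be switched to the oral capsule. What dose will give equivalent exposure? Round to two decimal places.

For equal systemic exposure: F × D_ev = D_iv
D_ev = D_iv / F = 5 / 0.507 = 9.86193 mg

D_oral = 9.86 mg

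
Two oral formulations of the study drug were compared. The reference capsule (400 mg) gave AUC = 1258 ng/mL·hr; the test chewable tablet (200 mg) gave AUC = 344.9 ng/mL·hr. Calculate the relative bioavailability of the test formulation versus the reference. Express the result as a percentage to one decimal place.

F_rel = 54.8%

F_rel = (AUC_test/D_test) / (AUC_ref/D_ref)
      = (344.9/200) / (1258/400)
      = 1.7245 / 3.145 = 0.5483 = 54.83%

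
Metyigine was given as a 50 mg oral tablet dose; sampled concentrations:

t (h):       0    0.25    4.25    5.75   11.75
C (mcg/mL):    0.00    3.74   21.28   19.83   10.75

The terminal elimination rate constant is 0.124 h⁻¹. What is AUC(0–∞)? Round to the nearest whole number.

AUC = 260 mcg/mL·h

Trapezoidal AUC_0→11.75:
  [0→0.25]: (0.00+3.74)/2 × 0.25 = 0.4675
  [0.25→4.25]: (3.74+21.28)/2 × 4 = 50.04
  [4.25→5.75]: (21.28+19.83)/2 × 1.5 = 30.8325
  [5.75→11.75]: (19.83+10.75)/2 × 6 = 91.74
  Sum = 173.08 mcg/mL·h
Extrapolated tail: C_last / k_e = 10.75 / 0.124 = 86.694
AUC_0→∞ = 173.08 + 86.694 = 259.774 mcg/mL·h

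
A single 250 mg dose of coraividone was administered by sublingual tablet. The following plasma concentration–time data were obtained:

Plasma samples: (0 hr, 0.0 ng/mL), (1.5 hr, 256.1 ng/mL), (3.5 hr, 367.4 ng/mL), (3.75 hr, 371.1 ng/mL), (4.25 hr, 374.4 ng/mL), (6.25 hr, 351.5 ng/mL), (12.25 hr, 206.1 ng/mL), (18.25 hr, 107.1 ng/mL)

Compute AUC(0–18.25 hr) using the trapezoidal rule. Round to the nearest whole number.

Trapezoidal AUC_0→18.25:
  [0→1.5]: (0.0+256.1)/2 × 1.5 = 192.075
  [1.5→3.5]: (256.1+367.4)/2 × 2 = 623.5
  [3.5→3.75]: (367.4+371.1)/2 × 0.25 = 92.3125
  [3.75→4.25]: (371.1+374.4)/2 × 0.5 = 186.375
  [4.25→6.25]: (374.4+351.5)/2 × 2 = 725.9
  [6.25→12.25]: (351.5+206.1)/2 × 6 = 1672.8
  [12.25→18.25]: (206.1+107.1)/2 × 6 = 939.6
  Sum = 4432.5625 ng/mL·hr

AUC = 4433 ng/mL·hr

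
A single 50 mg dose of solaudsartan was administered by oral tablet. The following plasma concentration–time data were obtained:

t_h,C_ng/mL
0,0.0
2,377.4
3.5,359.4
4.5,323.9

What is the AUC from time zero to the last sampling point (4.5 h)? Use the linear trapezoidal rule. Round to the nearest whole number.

Trapezoidal AUC_0→4.5:
  [0→2]: (0.0+377.4)/2 × 2 = 377.4
  [2→3.5]: (377.4+359.4)/2 × 1.5 = 552.6
  [3.5→4.5]: (359.4+323.9)/2 × 1 = 341.65
  Sum = 1271.65 ng/mL·h

AUC = 1272 ng/mL·h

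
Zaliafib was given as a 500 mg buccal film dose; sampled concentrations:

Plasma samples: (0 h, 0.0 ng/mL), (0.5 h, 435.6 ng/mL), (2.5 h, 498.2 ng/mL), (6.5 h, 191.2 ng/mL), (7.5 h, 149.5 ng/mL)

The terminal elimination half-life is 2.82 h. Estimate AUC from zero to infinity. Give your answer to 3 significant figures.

AUC = 3200 ng/mL·h

Trapezoidal AUC_0→7.5:
  [0→0.5]: (0.0+435.6)/2 × 0.5 = 108.9
  [0.5→2.5]: (435.6+498.2)/2 × 2 = 933.8
  [2.5→6.5]: (498.2+191.2)/2 × 4 = 1378.8
  [6.5→7.5]: (191.2+149.5)/2 × 1 = 170.35
  Sum = 2591.85 ng/mL·h
k_e = ln2 / t½ = 0.693147 / 2.82 = 0.2458 h^-1
Extrapolated tail: C_last / k_e = 149.5 / 0.2458 = 608.218
AUC_0→∞ = 2591.85 + 608.218 = 3200.068 ng/mL·h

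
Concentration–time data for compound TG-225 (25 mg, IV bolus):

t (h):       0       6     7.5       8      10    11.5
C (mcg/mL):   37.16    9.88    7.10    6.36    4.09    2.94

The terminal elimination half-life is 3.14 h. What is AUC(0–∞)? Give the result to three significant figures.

Trapezoidal AUC_0→11.5:
  [0→6]: (37.16+9.88)/2 × 6 = 141.12
  [6→7.5]: (9.88+7.10)/2 × 1.5 = 12.735
  [7.5→8]: (7.10+6.36)/2 × 0.5 = 3.365
  [8→10]: (6.36+4.09)/2 × 2 = 10.45
  [10→11.5]: (4.09+2.94)/2 × 1.5 = 5.2725
  Sum = 172.9425 mcg/mL·h
k_e = ln2 / t½ = 0.693147 / 3.14 = 0.2207 h^-1
Extrapolated tail: C_last / k_e = 2.94 / 0.2207 = 13.321
AUC_0→∞ = 172.9425 + 13.321 = 186.2635 mcg/mL·h

AUC = 186 mcg/mL·h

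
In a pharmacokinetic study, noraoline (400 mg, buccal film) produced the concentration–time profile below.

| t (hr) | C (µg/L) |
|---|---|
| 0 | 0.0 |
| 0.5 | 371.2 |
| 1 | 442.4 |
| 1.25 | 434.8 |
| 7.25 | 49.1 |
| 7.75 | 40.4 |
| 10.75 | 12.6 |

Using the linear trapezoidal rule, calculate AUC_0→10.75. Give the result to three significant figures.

AUC = 1960 µg/L·hr

Trapezoidal AUC_0→10.75:
  [0→0.5]: (0.0+371.2)/2 × 0.5 = 92.8
  [0.5→1]: (371.2+442.4)/2 × 0.5 = 203.4
  [1→1.25]: (442.4+434.8)/2 × 0.25 = 109.65
  [1.25→7.25]: (434.8+49.1)/2 × 6 = 1451.7
  [7.25→7.75]: (49.1+40.4)/2 × 0.5 = 22.375
  [7.75→10.75]: (40.4+12.6)/2 × 3 = 79.5
  Sum = 1959.425 µg/L·hr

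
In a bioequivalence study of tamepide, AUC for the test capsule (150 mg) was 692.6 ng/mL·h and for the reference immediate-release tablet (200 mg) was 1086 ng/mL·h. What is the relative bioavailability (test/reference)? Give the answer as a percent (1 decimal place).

F_rel = 85.0%

F_rel = (AUC_test/D_test) / (AUC_ref/D_ref)
      = (692.6/150) / (1086/200)
      = 4.61733 / 5.43 = 0.8503 = 85.03%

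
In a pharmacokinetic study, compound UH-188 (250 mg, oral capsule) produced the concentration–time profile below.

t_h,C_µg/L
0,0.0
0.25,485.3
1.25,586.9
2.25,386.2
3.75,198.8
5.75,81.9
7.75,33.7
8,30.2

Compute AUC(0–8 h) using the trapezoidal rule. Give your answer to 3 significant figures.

AUC = 1930 µg/L·h

Trapezoidal AUC_0→8:
  [0→0.25]: (0.0+485.3)/2 × 0.25 = 60.6625
  [0.25→1.25]: (485.3+586.9)/2 × 1 = 536.1
  [1.25→2.25]: (586.9+386.2)/2 × 1 = 486.55
  [2.25→3.75]: (386.2+198.8)/2 × 1.5 = 438.75
  [3.75→5.75]: (198.8+81.9)/2 × 2 = 280.7
  [5.75→7.75]: (81.9+33.7)/2 × 2 = 115.6
  [7.75→8]: (33.7+30.2)/2 × 0.25 = 7.9875
  Sum = 1926.35 µg/L·h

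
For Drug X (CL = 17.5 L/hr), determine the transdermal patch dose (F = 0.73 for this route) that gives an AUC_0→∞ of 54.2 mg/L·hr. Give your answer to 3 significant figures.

Dose = 1300 mg

Dose = CL × AUC_0→∞ / F
     = 17.5 × 54.2 / 0.73 = 1299.32 mg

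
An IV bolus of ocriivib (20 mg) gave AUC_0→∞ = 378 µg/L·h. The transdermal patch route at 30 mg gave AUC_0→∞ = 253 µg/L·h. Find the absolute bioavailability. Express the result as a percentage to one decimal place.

F = 44.6%

F = (AUC_ev / D_ev) / (AUC_iv / D_iv)
  = (253/30) / (378/20)
  = 8.43333 / 18.9 = 0.4462
  = 44.62%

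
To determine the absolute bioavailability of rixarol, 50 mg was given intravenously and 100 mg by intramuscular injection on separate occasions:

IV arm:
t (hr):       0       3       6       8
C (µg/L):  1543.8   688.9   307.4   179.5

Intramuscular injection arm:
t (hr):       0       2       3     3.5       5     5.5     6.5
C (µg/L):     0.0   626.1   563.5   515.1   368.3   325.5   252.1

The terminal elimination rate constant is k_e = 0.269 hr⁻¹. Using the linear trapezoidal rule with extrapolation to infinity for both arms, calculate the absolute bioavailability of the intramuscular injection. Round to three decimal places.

F = 0.296

Trapezoidal AUC_0→8 (IV):
  [0→3]: (1543.8+688.9)/2 × 3 = 3349.05
  [3→6]: (688.9+307.4)/2 × 3 = 1494.45
  [6→8]: (307.4+179.5)/2 × 2 = 486.9
  Sum = 5330.4 µg/L·hr
IV tail: 179.5/0.269 = 667.286; AUC_iv,0→∞ = 5330.4 + 667.286 = 5997.686 µg/L·hr
Trapezoidal AUC_0→6.5 (intramuscular injection):
  [0→2]: (0.0+626.1)/2 × 2 = 626.1
  [2→3]: (626.1+563.5)/2 × 1 = 594.8
  [3→3.5]: (563.5+515.1)/2 × 0.5 = 269.65
  [3.5→5]: (515.1+368.3)/2 × 1.5 = 662.55
  [5→5.5]: (368.3+325.5)/2 × 0.5 = 173.45
  [5.5→6.5]: (325.5+252.1)/2 × 1 = 288.8
  Sum = 2615.35 µg/L·hr
intramuscular injection tail: 252.1/0.269 = 937.175; AUC_ev,0→∞ = 2615.35 + 937.175 = 3552.525 µg/L·hr
F = (AUC_ev/D_ev)/(AUC_iv/D_iv) = (3552.525/100)/(5997.686/50) = 35.52525/119.95372 = 0.2962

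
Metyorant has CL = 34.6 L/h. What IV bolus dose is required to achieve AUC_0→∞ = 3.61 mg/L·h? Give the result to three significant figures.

Dose_iv = CL × AUC_0→∞
     = 34.6 × 3.61 = 124.906 mg

Dose = 125 mg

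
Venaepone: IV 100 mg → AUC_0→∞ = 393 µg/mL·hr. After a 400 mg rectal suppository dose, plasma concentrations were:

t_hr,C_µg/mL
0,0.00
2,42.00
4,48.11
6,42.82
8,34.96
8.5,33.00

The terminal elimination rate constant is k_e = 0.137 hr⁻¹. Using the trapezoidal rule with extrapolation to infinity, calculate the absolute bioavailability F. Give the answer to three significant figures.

F = 0.355

Trapezoidal AUC_0→8.5 (rectal suppository):
  [0→2]: (0.00+42.00)/2 × 2 = 42.0
  [2→4]: (42.00+48.11)/2 × 2 = 90.11
  [4→6]: (48.11+42.82)/2 × 2 = 90.93
  [6→8]: (42.82+34.96)/2 × 2 = 77.78
  [8→8.5]: (34.96+33.00)/2 × 0.5 = 16.99
  Sum = 317.81 µg/mL·hr
Tail: C_last/k_e = 33.00/0.137 = 240.876
AUC_0→∞ (rectal suppository) = 317.81 + 240.876 = 558.686 µg/mL·hr
F = (AUC_ev/D_ev)/(AUC_iv/D_iv) = (558.686/400)/(393/100) = 1.396715/3.93 = 0.3554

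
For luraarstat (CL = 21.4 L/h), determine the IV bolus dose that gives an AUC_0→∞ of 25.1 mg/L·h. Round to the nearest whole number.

Dose = 537 mg

Dose_iv = CL × AUC_0→∞
     = 21.4 × 25.1 = 537.14 mg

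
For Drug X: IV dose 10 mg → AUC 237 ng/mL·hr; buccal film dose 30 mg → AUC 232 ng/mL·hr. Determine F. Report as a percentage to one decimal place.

F = (AUC_ev / D_ev) / (AUC_iv / D_iv)
  = (232/30) / (237/10)
  = 7.73333 / 23.7 = 0.3263
  = 32.63%

F = 32.6%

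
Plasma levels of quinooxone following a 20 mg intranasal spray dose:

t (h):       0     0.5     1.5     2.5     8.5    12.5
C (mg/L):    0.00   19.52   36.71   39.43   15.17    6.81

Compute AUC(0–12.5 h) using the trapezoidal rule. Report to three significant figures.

AUC = 279 mg/L·h

Trapezoidal AUC_0→12.5:
  [0→0.5]: (0.00+19.52)/2 × 0.5 = 4.88
  [0.5→1.5]: (19.52+36.71)/2 × 1 = 28.115
  [1.5→2.5]: (36.71+39.43)/2 × 1 = 38.07
  [2.5→8.5]: (39.43+15.17)/2 × 6 = 163.8
  [8.5→12.5]: (15.17+6.81)/2 × 4 = 43.96
  Sum = 278.825 mg/L·h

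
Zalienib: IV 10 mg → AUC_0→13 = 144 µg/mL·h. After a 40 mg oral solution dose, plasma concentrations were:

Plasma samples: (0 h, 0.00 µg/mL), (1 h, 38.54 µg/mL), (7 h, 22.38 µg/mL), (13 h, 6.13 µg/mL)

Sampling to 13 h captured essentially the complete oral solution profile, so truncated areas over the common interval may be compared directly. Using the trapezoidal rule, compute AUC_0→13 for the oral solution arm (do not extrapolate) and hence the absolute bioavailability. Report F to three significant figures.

F = 0.499

Trapezoidal AUC_0→13 (oral solution):
  [0→1]: (0.00+38.54)/2 × 1 = 19.27
  [1→7]: (38.54+22.38)/2 × 6 = 182.76
  [7→13]: (22.38+6.13)/2 × 6 = 85.53
  Sum = 287.56 µg/mL·h
F = (AUC_ev/D_ev)/(AUC_iv/D_iv) = (287.56/40)/(144/10) = 7.189/14.4 = 0.4992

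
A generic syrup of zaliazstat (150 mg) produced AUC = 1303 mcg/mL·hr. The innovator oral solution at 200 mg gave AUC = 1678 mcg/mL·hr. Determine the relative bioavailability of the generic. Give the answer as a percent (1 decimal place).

F_rel = (AUC_test/D_test) / (AUC_ref/D_ref)
      = (1303/150) / (1678/200)
      = 8.68667 / 8.39 = 1.0354 = 103.54%

F_rel = 103.5%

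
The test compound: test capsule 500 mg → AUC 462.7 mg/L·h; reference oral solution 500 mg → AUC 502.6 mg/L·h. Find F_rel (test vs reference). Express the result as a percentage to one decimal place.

F_rel = (AUC_test/D_test) / (AUC_ref/D_ref)
      = (462.7/500) / (502.6/500)
      = 0.9254 / 1.0052 = 0.9206 = 92.06%

F_rel = 92.1%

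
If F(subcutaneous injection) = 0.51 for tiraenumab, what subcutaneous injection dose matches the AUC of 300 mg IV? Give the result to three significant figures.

For equal systemic exposure: F × D_ev = D_iv
D_ev = D_iv / F = 300 / 0.51 = 588.235 mg

D_subcutaneous = 588 mg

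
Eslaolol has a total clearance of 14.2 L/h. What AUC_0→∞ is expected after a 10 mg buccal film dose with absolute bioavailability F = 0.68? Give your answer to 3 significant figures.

AUC_0→∞ = F × Dose / CL
        = 0.68 × 10 / 14.2 = 0.478873 mg/L·h

AUC = 0.479 mg/L·h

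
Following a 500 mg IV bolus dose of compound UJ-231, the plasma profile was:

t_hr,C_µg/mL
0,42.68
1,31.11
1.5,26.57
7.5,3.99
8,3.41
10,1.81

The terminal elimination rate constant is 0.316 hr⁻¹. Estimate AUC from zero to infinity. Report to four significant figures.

Trapezoidal AUC_0→10:
  [0→1]: (42.68+31.11)/2 × 1 = 36.895
  [1→1.5]: (31.11+26.57)/2 × 0.5 = 14.42
  [1.5→7.5]: (26.57+3.99)/2 × 6 = 91.68
  [7.5→8]: (3.99+3.41)/2 × 0.5 = 1.85
  [8→10]: (3.41+1.81)/2 × 2 = 5.22
  Sum = 150.065 µg/mL·hr
Extrapolated tail: C_last / k_e = 1.81 / 0.316 = 5.728
AUC_0→∞ = 150.065 + 5.728 = 155.793 µg/mL·hr

AUC = 155.8 µg/mL·hr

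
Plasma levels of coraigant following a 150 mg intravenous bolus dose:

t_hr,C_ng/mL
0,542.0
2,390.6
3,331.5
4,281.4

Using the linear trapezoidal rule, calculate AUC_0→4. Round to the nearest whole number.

AUC = 1600 ng/mL·hr

Trapezoidal AUC_0→4:
  [0→2]: (542.0+390.6)/2 × 2 = 932.6
  [2→3]: (390.6+331.5)/2 × 1 = 361.05
  [3→4]: (331.5+281.4)/2 × 1 = 306.45
  Sum = 1600.1 ng/mL·hr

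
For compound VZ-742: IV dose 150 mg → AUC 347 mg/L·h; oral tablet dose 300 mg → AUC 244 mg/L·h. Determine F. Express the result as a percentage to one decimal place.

F = (AUC_ev / D_ev) / (AUC_iv / D_iv)
  = (244/300) / (347/150)
  = 0.813333 / 2.31333 = 0.3516
  = 35.16%

F = 35.2%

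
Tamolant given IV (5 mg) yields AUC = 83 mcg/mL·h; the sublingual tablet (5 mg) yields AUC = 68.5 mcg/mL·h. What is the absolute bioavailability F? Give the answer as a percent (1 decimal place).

F = (AUC_ev / D_ev) / (AUC_iv / D_iv)
  = (68.5/5) / (83/5)
  = 13.7 / 16.6 = 0.8253
  = 82.53%

F = 82.5%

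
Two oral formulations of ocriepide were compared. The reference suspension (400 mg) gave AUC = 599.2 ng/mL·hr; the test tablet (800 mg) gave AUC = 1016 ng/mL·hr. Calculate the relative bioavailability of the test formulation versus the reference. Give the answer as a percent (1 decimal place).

F_rel = 84.8%

F_rel = (AUC_test/D_test) / (AUC_ref/D_ref)
      = (1016/800) / (599.2/400)
      = 1.27 / 1.498 = 0.8478 = 84.78%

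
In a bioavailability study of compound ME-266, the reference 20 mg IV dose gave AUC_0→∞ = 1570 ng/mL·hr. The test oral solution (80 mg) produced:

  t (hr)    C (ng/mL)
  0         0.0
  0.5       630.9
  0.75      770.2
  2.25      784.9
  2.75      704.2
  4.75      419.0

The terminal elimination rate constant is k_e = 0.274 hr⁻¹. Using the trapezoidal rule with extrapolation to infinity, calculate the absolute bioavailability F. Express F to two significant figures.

F = 0.72

Trapezoidal AUC_0→4.75 (oral solution):
  [0→0.5]: (0.0+630.9)/2 × 0.5 = 157.725
  [0.5→0.75]: (630.9+770.2)/2 × 0.25 = 175.1375
  [0.75→2.25]: (770.2+784.9)/2 × 1.5 = 1166.325
  [2.25→2.75]: (784.9+704.2)/2 × 0.5 = 372.275
  [2.75→4.75]: (704.2+419.0)/2 × 2 = 1123.2
  Sum = 2994.6625 ng/mL·hr
Tail: C_last/k_e = 419.0/0.274 = 1529.197
AUC_0→∞ (oral solution) = 2994.6625 + 1529.197 = 4523.8595 ng/mL·hr
F = (AUC_ev/D_ev)/(AUC_iv/D_iv) = (4523.8595/80)/(1570/20) = 56.5482/78.5 = 0.7204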